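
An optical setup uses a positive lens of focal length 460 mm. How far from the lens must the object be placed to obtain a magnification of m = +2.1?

241 mm

m = −d_i/d_o ⇒ d_i = −m·d_o.
1/f = 1/d_o + 1/d_i = 1/d_o − 1/(m·d_o) = (1 − 1/m)/d_o, so d_o = f(1 − 1/m) = (460.0)(1 − 1/(+2.1)) = 241 mm.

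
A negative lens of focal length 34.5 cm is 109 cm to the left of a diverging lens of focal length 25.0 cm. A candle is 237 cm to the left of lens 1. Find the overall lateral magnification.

m = +0.0194

f₁ = −34.5 cm (diverging).
Lens 1: 1/d_i1 = 1/(-34.5) − 1/(237) = -0.03320, so d_i1 = -30.12 cm; m₁ = −d_i1/d_o1 = +0.1271.
d_o2 = 109 − (-30.12) = 139.1 cm.
f₂ = −25.0 cm (diverging).
Lens 2: 1/d_i2 = 1/(-25.0) − 1/(139.1) = -0.04719, so d_i2 = -21.19 cm; m₂ = −d_i2/d_o2 = +0.1523.
m = m₁·m₂ = (+0.1271)(+0.1523) = +0.0194.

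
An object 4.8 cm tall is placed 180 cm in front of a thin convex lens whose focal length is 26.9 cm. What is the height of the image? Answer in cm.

1/d_i = 1/f − 1/d_o = 1/(26.90) − 1/(180) = 0.03162, so d_i = 31.63 cm.
m = −d_i/d_o = -0.1757.
|h_i| = |m|·h_o = 0.1757 × 4.8 = 0.843 cm. The image is real, inverted and reduced, on the far side of the lens.

0.843 cm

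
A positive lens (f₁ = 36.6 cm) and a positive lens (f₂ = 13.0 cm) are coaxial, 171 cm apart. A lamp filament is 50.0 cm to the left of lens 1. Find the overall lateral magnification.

m = +1.66

Lens 1: 1/d_i1 = 1/(36.6) − 1/(50.0) = 0.007322, so d_i1 = 136.6 cm; m₁ = −d_i1/d_o1 = -2.732.
d_o2 = 171 − (136.6) = 34.40 cm.
Lens 2: 1/d_i2 = 1/(13.0) − 1/(34.40) = 0.04785, so d_i2 = 20.90 cm; m₂ = −d_i2/d_o2 = -0.6075.
m = m₁·m₂ = (-2.732)(-0.6075) = +1.66.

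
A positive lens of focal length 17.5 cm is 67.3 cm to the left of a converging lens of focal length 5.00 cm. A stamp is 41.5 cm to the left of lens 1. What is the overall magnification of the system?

Lens 1: 1/d_i1 = 1/(17.5) − 1/(41.5) = 0.03305, so d_i1 = 30.26 cm; m₁ = −d_i1/d_o1 = -0.7292.
d_o2 = 67.3 − (30.26) = 37.04 cm.
Lens 2: 1/d_i2 = 1/(5.00) − 1/(37.04) = 0.1730, so d_i2 = 5.780 cm; m₂ = −d_i2/d_o2 = -0.1561.
m = m₁·m₂ = (-0.7292)(-0.1561) = +0.114.

m = +0.114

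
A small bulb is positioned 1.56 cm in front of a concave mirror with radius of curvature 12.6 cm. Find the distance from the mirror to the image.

f = R/2 = 12.6/2 = 6.300 cm.
Mirror equation: 1/d_i = 1/f − 1/d_o = 1/(6.300) − 1/(1.56) = 0.1587 − 0.6410 = -0.4823, so d_i = -2.07 cm.
The image is virtual, upright and enlarged, behind the mirror.

2.07 cm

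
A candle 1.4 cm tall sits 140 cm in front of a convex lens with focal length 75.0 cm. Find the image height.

1.62 cm

1/d_i = 1/f − 1/d_o = 1/(75.00) − 1/(140) = 0.006190, so d_i = 161.5 cm.
m = −d_i/d_o = -1.154.
|h_i| = |m|·h_o = 1.154 × 1.4 = 1.62 cm. The image is real, inverted and enlarged, on the far side of the lens.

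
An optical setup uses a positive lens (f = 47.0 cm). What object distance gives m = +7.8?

41.0 cm

m = −d_i/d_o ⇒ d_i = −m·d_o.
1/f = 1/d_o + 1/d_i = 1/d_o − 1/(m·d_o) = (1 − 1/m)/d_o, so d_o = f(1 − 1/m) = (47.00)(1 − 1/(+7.8)) = 41.0 cm.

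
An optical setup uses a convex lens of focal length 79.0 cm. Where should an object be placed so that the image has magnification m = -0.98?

160 cm

m = −d_i/d_o ⇒ d_i = −m·d_o.
1/f = 1/d_o + 1/d_i = 1/d_o − 1/(m·d_o) = (1 − 1/m)/d_o, so d_o = f(1 − 1/m) = (79.00)(1 − 1/(-0.98)) = 160 cm.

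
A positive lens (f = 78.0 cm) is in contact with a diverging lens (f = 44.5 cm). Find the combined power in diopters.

P₁ = 1/f₁ = 1/(0.780 m) = +1.282 D; P₂ = 1/f₂ = 1/(-0.445 m) = -2.247 D.
For thin lenses in contact, P = P₁ + P₂ = (+1.282) + (-2.247) = -0.965 D.

P = -0.965 D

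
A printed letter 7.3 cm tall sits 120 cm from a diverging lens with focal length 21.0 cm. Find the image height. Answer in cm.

1.09 cm

For a diverging lens, f = -21.0 cm.
1/d_i = 1/f − 1/d_o = 1/(-21.00) − 1/(120) = -0.05595, so d_i = -17.87 cm.
m = −d_i/d_o = +0.1489.
|h_i| = |m|·h_o = 0.1489 × 7.3 = 1.09 cm. The image is virtual, upright and reduced, on the same side as the object.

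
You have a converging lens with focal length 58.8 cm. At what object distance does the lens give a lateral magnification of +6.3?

49.5 cm

m = −d_i/d_o ⇒ d_i = −m·d_o.
1/f = 1/d_o + 1/d_i = 1/d_o − 1/(m·d_o) = (1 − 1/m)/d_o, so d_o = f(1 − 1/m) = (58.80)(1 − 1/(+6.3)) = 49.5 cm.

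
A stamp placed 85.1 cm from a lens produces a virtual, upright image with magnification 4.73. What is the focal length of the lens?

m = −d_i/d_o ⇒ d_i = −m·d_o = −(+4.73)·(85.1) = -402.5 cm.
1/f = 1/d_o + 1/d_i = 1/(85.1) + 1/(-402.5) = 0.009266, so f = 108 cm.
Since f is positive, the lens is converging.

f = 108 cm (converging)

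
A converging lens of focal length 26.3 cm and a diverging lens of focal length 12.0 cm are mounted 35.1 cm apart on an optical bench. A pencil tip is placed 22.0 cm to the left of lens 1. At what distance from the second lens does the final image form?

Lens 1: 1/d_i1 = 1/f₁ − 1/d_o1 = 1/(26.3) − 1/(22.0) = -0.007432, so d_i1 = -134.6 cm.
The intermediate image is 134.6 cm to the left of lens 1 (virtual), which is 35.1 − (-134.6) = 169.7 cm to the left of lens 2, so d_o2 = +169.7 cm.
Lens 2 is diverging, so f₂ = −12.0 cm.
Lens 2: 1/d_i2 = 1/f₂ − 1/d_o2 = 1/(-12.0) − 1/(169.7) = -0.08923, so d_i2 = -11.2 cm.
The final image is virtual, 11.2 cm to the left of lens 2 (overall magnification ≈ 0.40).

11.2 cm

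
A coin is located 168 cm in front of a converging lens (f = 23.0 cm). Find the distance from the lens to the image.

26.6 cm

Lens equation: 1/s_i = 1/f − 1/s_o = 1/(23.00) − 1/(168) = 0.04348 − 0.005952 = 0.03753, so s_i = 26.6 cm.
The image is real, inverted and reduced, on the far side of the lens.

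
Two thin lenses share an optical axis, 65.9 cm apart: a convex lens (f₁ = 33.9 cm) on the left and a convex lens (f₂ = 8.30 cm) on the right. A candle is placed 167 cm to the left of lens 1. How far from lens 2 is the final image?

12.9 cm

Lens 1: 1/d_i1 = 1/f₁ − 1/d_o1 = 1/(33.9) − 1/(167) = 0.02351, so d_i1 = 42.53 cm.
The intermediate image is 42.53 cm to the right of lens 1, which is 65.9 − (42.53) = 23.37 cm to the left of lens 2, so d_o2 = +23.37 cm.
Lens 2: 1/d_i2 = 1/f₂ − 1/d_o2 = 1/(8.30) − 1/(23.37) = 0.07769, so d_i2 = 12.9 cm.
The final image is real, 12.9 cm to the right of lens 2 (overall magnification ≈ 0.14).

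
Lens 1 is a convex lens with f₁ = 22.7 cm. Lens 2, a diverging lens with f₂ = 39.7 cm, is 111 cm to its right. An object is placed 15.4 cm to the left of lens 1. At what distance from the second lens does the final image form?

Lens 1: 1/d_i1 = 1/f₁ − 1/d_o1 = 1/(22.7) − 1/(15.4) = -0.02088, so d_i1 = -47.89 cm.
The intermediate image is 47.89 cm to the left of lens 1 (virtual), which is 111 − (-47.89) = 158.9 cm to the left of lens 2, so d_o2 = +158.9 cm.
Lens 2 is diverging, so f₂ = −39.7 cm.
Lens 2: 1/d_i2 = 1/f₂ − 1/d_o2 = 1/(-39.7) − 1/(158.9) = -0.03148, so d_i2 = -31.8 cm.
The final image is virtual, 31.8 cm to the left of lens 2 (overall magnification ≈ 0.62).

31.8 cm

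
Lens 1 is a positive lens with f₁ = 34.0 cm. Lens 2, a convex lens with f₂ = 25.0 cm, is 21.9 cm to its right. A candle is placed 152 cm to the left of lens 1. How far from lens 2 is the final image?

11.7 cm

Lens 1: 1/d_i1 = 1/f₁ − 1/d_o1 = 1/(34.0) − 1/(152) = 0.02283, so d_i1 = 43.80 cm.
The intermediate image is 43.80 cm to the right of lens 1, which lies 21.90 cm to the right of lens 2 — a virtual object — so d_o2 = −21.90 cm.
Lens 2: 1/d_i2 = 1/f₂ − 1/d_o2 = 1/(25.0) − 1/(-21.90) = 0.08566, so d_i2 = 11.7 cm.
The final image is real, 11.7 cm to the right of lens 2 (overall magnification ≈ -0.15).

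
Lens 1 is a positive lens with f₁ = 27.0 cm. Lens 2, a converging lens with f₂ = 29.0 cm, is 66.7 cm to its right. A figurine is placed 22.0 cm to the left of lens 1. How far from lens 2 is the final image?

Lens 1: 1/d_i1 = 1/f₁ − 1/d_o1 = 1/(27.0) − 1/(22.0) = -0.008418, so d_i1 = -118.8 cm.
The intermediate image is 118.8 cm to the left of lens 1 (virtual), which is 66.7 − (-118.8) = 185.5 cm to the left of lens 2, so d_o2 = +185.5 cm.
Lens 2: 1/d_i2 = 1/f₂ − 1/d_o2 = 1/(29.0) − 1/(185.5) = 0.02909, so d_i2 = 34.4 cm.
The final image is real, 34.4 cm to the right of lens 2 (overall magnification ≈ -1.0).

34.4 cm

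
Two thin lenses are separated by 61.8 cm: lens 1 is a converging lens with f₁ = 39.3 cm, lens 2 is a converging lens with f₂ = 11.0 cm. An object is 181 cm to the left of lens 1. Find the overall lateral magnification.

m = +5.08

Lens 1: 1/d_i1 = 1/(39.3) − 1/(181) = 0.01992, so d_i1 = 50.20 cm; m₁ = −d_i1/d_o1 = -0.2773.
d_o2 = 61.8 − (50.20) = 11.60 cm.
Lens 2: 1/d_i2 = 1/(11.0) − 1/(11.60) = 0.004702, so d_i2 = 212.7 cm; m₂ = −d_i2/d_o2 = -18.33.
m = m₁·m₂ = (-0.2773)(-18.33) = +5.08.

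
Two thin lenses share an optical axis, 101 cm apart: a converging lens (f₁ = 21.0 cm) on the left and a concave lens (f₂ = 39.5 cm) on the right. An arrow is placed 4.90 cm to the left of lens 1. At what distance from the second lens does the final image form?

Lens 1: 1/d_i1 = 1/f₁ − 1/d_o1 = 1/(21.0) − 1/(4.90) = -0.1565, so d_i1 = -6.391 cm.
The intermediate image is 6.391 cm to the left of lens 1 (virtual), which is 101 − (-6.391) = 107.4 cm to the left of lens 2, so d_o2 = +107.4 cm.
Lens 2 is diverging, so f₂ = −39.5 cm.
Lens 2: 1/d_i2 = 1/f₂ − 1/d_o2 = 1/(-39.5) − 1/(107.4) = -0.03463, so d_i2 = -28.9 cm.
The final image is virtual, 28.9 cm to the left of lens 2 (overall magnification ≈ 0.35).

28.9 cm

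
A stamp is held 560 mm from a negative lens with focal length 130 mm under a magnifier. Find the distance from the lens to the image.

For a negative lens, f = -130 mm.
Thin-lens equation: 1/q = 1/f − 1/p = 1/(-130.0) − 1/(560) = -0.007692 − 0.001786 = -0.009478, so q = -106 mm.
The image is virtual, upright and reduced, on the same side as the object.

106 mm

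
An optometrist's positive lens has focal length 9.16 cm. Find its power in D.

P = +10.9 D

f = 9.16 cm = 0.0916 m.
P = 1/f = 1/(0.0916 m) = +10.9 D.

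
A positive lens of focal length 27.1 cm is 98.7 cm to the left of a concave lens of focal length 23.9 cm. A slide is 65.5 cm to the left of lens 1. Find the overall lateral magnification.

Lens 1: 1/d_i1 = 1/(27.1) − 1/(65.5) = 0.02163, so d_i1 = 46.23 cm; m₁ = −d_i1/d_o1 = -0.7058.
d_o2 = 98.7 − (46.23) = 52.47 cm.
f₂ = −23.9 cm (diverging).
Lens 2: 1/d_i2 = 1/(-23.9) − 1/(52.47) = -0.06090, so d_i2 = -16.42 cm; m₂ = −d_i2/d_o2 = +0.3130.
m = m₁·m₂ = (-0.7058)(+0.3130) = -0.221.

m = -0.221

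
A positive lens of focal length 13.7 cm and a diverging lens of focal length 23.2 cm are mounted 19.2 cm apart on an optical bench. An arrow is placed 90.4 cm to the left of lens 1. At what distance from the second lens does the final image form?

Lens 1: 1/d_i1 = 1/f₁ − 1/d_o1 = 1/(13.7) − 1/(90.4) = 0.06193, so d_i1 = 16.15 cm.
The intermediate image is 16.15 cm to the right of lens 1, which is 19.2 − (16.15) = 3.050 cm to the left of lens 2, so d_o2 = +3.050 cm.
Lens 2 is diverging, so f₂ = −23.2 cm.
Lens 2: 1/d_i2 = 1/f₂ − 1/d_o2 = 1/(-23.2) − 1/(3.050) = -0.3710, so d_i2 = -2.70 cm.
The final image is virtual, 2.70 cm to the left of lens 2 (overall magnification ≈ -0.16).

2.70 cm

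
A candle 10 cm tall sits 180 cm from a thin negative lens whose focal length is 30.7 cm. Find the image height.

1.46 cm

For a negative lens, f = -30.7 cm.
1/d_i = 1/f − 1/d_o = 1/(-30.70) − 1/(180) = -0.03813, so d_i = -26.23 cm.
m = −d_i/d_o = +0.1457.
|h_i| = |m|·h_o = 0.1457 × 10 = 1.46 cm. The image is virtual, upright and reduced, on the same side as the object.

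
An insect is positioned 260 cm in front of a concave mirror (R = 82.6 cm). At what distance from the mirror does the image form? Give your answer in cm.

49.1 cm

f = R/2 = 82.6/2 = 41.30 cm.
Mirror equation: 1/d_i = 1/f − 1/d_o = 1/(41.30) − 1/(260) = 0.02421 − 0.003846 = 0.02037, so d_i = 49.1 cm.
The image is real, inverted and reduced, in front of the mirror.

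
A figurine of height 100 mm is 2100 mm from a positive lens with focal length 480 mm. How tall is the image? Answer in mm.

1/d_i = 1/f − 1/d_o = 1/(480.0) − 1/(2100) = 0.001607, so d_i = 622.2 mm.
m = −d_i/d_o = -0.2963.
|h_i| = |m|·h_o = 0.2963 × 100 = 29.6 mm. The image is real, inverted and reduced, on the far side of the lens.

29.6 mm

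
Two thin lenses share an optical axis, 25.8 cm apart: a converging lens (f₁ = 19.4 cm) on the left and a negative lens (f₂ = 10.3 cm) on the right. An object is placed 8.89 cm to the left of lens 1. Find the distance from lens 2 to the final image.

Lens 1: 1/d_i1 = 1/f₁ − 1/d_o1 = 1/(19.4) − 1/(8.89) = -0.06094, so d_i1 = -16.41 cm.
The intermediate image is 16.41 cm to the left of lens 1 (virtual), which is 25.8 − (-16.41) = 42.21 cm to the left of lens 2, so d_o2 = +42.21 cm.
Lens 2 is diverging, so f₂ = −10.3 cm.
Lens 2: 1/d_i2 = 1/f₂ − 1/d_o2 = 1/(-10.3) − 1/(42.21) = -0.1208, so d_i2 = -8.28 cm.
The final image is virtual, 8.28 cm to the left of lens 2 (overall magnification ≈ 0.36).

8.28 cm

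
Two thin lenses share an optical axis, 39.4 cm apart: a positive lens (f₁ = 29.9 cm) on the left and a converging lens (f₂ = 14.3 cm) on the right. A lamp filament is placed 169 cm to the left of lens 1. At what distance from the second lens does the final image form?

Lens 1: 1/d_i1 = 1/f₁ − 1/d_o1 = 1/(29.9) − 1/(169) = 0.02753, so d_i1 = 36.33 cm.
The intermediate image is 36.33 cm to the right of lens 1, which is 39.4 − (36.33) = 3.070 cm to the left of lens 2, so d_o2 = +3.070 cm.
Lens 2: 1/d_i2 = 1/f₂ − 1/d_o2 = 1/(14.3) − 1/(3.070) = -0.2558, so d_i2 = -3.91 cm.
The final image is virtual, 3.91 cm to the left of lens 2 (overall magnification ≈ -0.27).

3.91 cm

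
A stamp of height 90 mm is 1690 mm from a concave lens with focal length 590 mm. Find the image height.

23.3 mm

For a concave lens, f = -590 mm.
1/d_i = 1/f − 1/d_o = 1/(-590.0) − 1/(1690) = -0.002287, so d_i = -437.3 mm.
m = −d_i/d_o = +0.2588.
|h_i| = |m|·h_o = 0.2588 × 90 = 23.3 mm. The image is virtual, upright and reduced, on the same side as the object.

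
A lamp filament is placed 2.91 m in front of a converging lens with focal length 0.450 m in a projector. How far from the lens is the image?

Thin-lens equation: 1/q = 1/f − 1/p = 1/(0.4500) − 1/(2.91) = 2.222 − 0.3436 = 1.879, so q = 0.532 m.
The image is real, inverted and reduced, on the far side of the lens.

0.532 m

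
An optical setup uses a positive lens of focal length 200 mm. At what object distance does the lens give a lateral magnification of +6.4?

m = −d_i/d_o ⇒ d_i = −m·d_o.
1/f = 1/d_o + 1/d_i = 1/d_o − 1/(m·d_o) = (1 − 1/m)/d_o, so d_o = f(1 − 1/m) = (200.0)(1 − 1/(+6.4)) = 169 mm.

169 mm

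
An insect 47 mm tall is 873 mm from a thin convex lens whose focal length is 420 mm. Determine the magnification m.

m = -0.927

1/d_i = 1/f − 1/d_o = 1/(420.0) − 1/(873) = 0.001235, so d_i = 809.4 mm.
m = −d_i/d_o = −(809.4)/(873) = -0.927.
The image is real, inverted and reduced, on the far side of the lens.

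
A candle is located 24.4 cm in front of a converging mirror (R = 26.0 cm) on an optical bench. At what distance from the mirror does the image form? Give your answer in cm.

f = R/2 = 26.0/2 = 13.00 cm.
Mirror equation: 1/s_i = 1/f − 1/s_o = 1/(13.00) − 1/(24.4) = 0.07692 − 0.04098 = 0.03594, so s_i = 27.8 cm.
The image is real, inverted and enlarged, in front of the mirror.

27.8 cm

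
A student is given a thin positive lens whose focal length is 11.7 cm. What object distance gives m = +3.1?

7.93 cm

m = −d_i/d_o ⇒ d_i = −m·d_o.
1/f = 1/d_o + 1/d_i = 1/d_o − 1/(m·d_o) = (1 − 1/m)/d_o, so d_o = f(1 − 1/m) = (11.70)(1 − 1/(+3.1)) = 7.93 cm.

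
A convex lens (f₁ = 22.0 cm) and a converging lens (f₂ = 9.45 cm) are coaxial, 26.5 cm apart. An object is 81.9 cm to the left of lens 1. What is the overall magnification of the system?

Lens 1: 1/d_i1 = 1/(22.0) − 1/(81.9) = 0.03324, so d_i1 = 30.08 cm; m₁ = −d_i1/d_o1 = -0.3673.
d_o2 = 26.5 − (30.08) = -3.580 cm (virtual object).
Lens 2: 1/d_i2 = 1/(9.45) − 1/(-3.580) = 0.3851, so d_i2 = 2.596 cm; m₂ = −d_i2/d_o2 = +0.7252.
m = m₁·m₂ = (-0.3673)(+0.7252) = -0.266.

m = -0.266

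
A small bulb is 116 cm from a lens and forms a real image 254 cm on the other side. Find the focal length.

f = 79.6 cm (converging)

Real image ⇒ d_i = +254 cm.
1/f = 1/d_o + 1/d_i = 1/(116) + 1/(254) = 0.01256, so f = 79.6 cm.
Since f is positive, the lens is converging.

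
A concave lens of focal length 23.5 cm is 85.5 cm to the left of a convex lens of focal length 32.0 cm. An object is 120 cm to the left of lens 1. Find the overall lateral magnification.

m = -0.0716

f₁ = −23.5 cm (diverging).
Lens 1: 1/d_i1 = 1/(-23.5) − 1/(120) = -0.05089, so d_i1 = -19.65 cm; m₁ = −d_i1/d_o1 = +0.1637.
d_o2 = 85.5 − (-19.65) = 105.2 cm.
Lens 2: 1/d_i2 = 1/(32.0) − 1/(105.2) = 0.02174, so d_i2 = 45.99 cm; m₂ = −d_i2/d_o2 = -0.4372.
m = m₁·m₂ = (+0.1637)(-0.4372) = -0.0716.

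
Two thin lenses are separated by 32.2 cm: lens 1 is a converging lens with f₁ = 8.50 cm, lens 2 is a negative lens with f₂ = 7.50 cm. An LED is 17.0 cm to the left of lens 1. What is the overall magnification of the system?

Lens 1: 1/d_i1 = 1/(8.50) − 1/(17.0) = 0.05882, so d_i1 = 17.00 cm; m₁ = −d_i1/d_o1 = -1.000.
d_o2 = 32.2 − (17.00) = 15.20 cm.
f₂ = −7.50 cm (diverging).
Lens 2: 1/d_i2 = 1/(-7.50) − 1/(15.20) = -0.1991, so d_i2 = -5.022 cm; m₂ = −d_i2/d_o2 = +0.3304.
m = m₁·m₂ = (-1.000)(+0.3304) = -0.330.

m = -0.330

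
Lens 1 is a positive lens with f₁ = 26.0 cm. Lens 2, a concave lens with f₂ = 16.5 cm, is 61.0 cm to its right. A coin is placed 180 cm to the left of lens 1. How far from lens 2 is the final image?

10.7 cm

Lens 1: 1/d_i1 = 1/f₁ − 1/d_o1 = 1/(26.0) − 1/(180) = 0.03291, so d_i1 = 30.39 cm.
The intermediate image is 30.39 cm to the right of lens 1, which is 61.0 − (30.39) = 30.61 cm to the left of lens 2, so d_o2 = +30.61 cm.
Lens 2 is diverging, so f₂ = −16.5 cm.
Lens 2: 1/d_i2 = 1/f₂ − 1/d_o2 = 1/(-16.5) − 1/(30.61) = -0.09328, so d_i2 = -10.7 cm.
The final image is virtual, 10.7 cm to the left of lens 2 (overall magnification ≈ -0.059).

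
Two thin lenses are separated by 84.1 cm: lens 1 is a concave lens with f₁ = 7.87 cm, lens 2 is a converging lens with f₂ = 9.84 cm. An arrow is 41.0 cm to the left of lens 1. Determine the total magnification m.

f₁ = −7.87 cm (diverging).
Lens 1: 1/d_i1 = 1/(-7.87) − 1/(41.0) = -0.1515, so d_i1 = -6.603 cm; m₁ = −d_i1/d_o1 = +0.1610.
d_o2 = 84.1 − (-6.603) = 90.70 cm.
Lens 2: 1/d_i2 = 1/(9.84) − 1/(90.70) = 0.09060, so d_i2 = 11.04 cm; m₂ = −d_i2/d_o2 = -0.1217.
m = m₁·m₂ = (+0.1610)(-0.1217) = -0.0196.

m = -0.0196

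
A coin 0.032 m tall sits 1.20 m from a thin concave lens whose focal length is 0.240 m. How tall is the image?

For a concave lens, f = -0.240 m.
1/d_i = 1/f − 1/d_o = 1/(-0.2400) − 1/(1.20) = -5.000, so d_i = -0.2000 m.
m = −d_i/d_o = +0.1667.
|h_i| = |m|·h_o = 0.1667 × 0.032 = 0.00533 m. The image is virtual, upright and reduced, on the same side as the object.

0.00533 m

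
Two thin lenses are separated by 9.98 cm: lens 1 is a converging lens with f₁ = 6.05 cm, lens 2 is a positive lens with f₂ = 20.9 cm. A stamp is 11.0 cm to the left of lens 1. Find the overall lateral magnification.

m = -1.05

Lens 1: 1/d_i1 = 1/(6.05) − 1/(11.0) = 0.07438, so d_i1 = 13.44 cm; m₁ = −d_i1/d_o1 = -1.222.
d_o2 = 9.98 − (13.44) = -3.460 cm (virtual object).
Lens 2: 1/d_i2 = 1/(20.9) − 1/(-3.460) = 0.3369, so d_i2 = 2.969 cm; m₂ = −d_i2/d_o2 = +0.8580.
m = m₁·m₂ = (-1.222)(+0.8580) = -1.05.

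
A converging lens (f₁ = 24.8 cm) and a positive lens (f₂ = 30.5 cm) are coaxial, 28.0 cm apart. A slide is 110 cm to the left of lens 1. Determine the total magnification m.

Lens 1: 1/d_i1 = 1/(24.8) − 1/(110) = 0.03123, so d_i1 = 32.02 cm; m₁ = −d_i1/d_o1 = -0.2911.
d_o2 = 28.0 − (32.02) = -4.020 cm (virtual object).
Lens 2: 1/d_i2 = 1/(30.5) − 1/(-4.020) = 0.2815, so d_i2 = 3.552 cm; m₂ = −d_i2/d_o2 = +0.8835.
m = m₁·m₂ = (-0.2911)(+0.8835) = -0.257.

m = -0.257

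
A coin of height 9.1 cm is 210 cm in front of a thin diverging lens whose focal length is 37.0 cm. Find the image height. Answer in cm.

For a diverging lens, f = -37.0 cm.
1/d_i = 1/f − 1/d_o = 1/(-37.00) − 1/(210) = -0.03179, so d_i = -31.46 cm.
m = −d_i/d_o = +0.1498.
|h_i| = |m|·h_o = 0.1498 × 9.1 = 1.36 cm. The image is virtual, upright and reduced, on the same side as the object.

1.36 cm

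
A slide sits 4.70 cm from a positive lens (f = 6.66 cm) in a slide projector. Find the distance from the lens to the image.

Thin-lens equation: 1/q = 1/f − 1/p = 1/(6.660) − 1/(4.70) = 0.1502 − 0.2128 = -0.06262, so q = -16.0 cm.
The image is virtual, upright and enlarged, on the same side as the object.

16.0 cm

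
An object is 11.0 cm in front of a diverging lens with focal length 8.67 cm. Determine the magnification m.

For a diverging lens, f = -8.67 cm.
1/d_i = 1/f − 1/d_o = 1/(-8.670) − 1/(11.0) = -0.2062, so d_i = -4.849 cm.
m = −d_i/d_o = −(-4.849)/(11.0) = +0.441.
The image is virtual, upright and reduced, on the same side as the object.

m = +0.441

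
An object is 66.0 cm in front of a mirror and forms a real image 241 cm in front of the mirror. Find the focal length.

Real image ⇒ d_i = +241 cm.
1/f = 1/d_o + 1/d_i = 1/(66.0) + 1/(241) = 0.01930, so f = 51.8 cm.
Since f is positive, the mirror is concave.

f = 51.8 cm (concave)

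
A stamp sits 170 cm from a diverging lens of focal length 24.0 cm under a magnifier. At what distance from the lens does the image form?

21.0 cm

For a diverging lens, f = -24.0 cm.
Lens equation: 1/q = 1/f − 1/p = 1/(-24.00) − 1/(170) = -0.04167 − 0.005882 = -0.04755, so q = -21.0 cm.
The image is virtual, upright and reduced, on the same side as the object.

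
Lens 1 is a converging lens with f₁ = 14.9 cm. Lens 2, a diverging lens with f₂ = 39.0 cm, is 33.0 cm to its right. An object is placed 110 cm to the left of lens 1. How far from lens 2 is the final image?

11.2 cm

Lens 1: 1/d_i1 = 1/f₁ − 1/d_o1 = 1/(14.9) − 1/(110) = 0.05802, so d_i1 = 17.23 cm.
The intermediate image is 17.23 cm to the right of lens 1, which is 33.0 − (17.23) = 15.77 cm to the left of lens 2, so d_o2 = +15.77 cm.
Lens 2 is diverging, so f₂ = −39.0 cm.
Lens 2: 1/d_i2 = 1/f₂ − 1/d_o2 = 1/(-39.0) − 1/(15.77) = -0.08905, so d_i2 = -11.2 cm.
The final image is virtual, 11.2 cm to the left of lens 2 (overall magnification ≈ -0.11).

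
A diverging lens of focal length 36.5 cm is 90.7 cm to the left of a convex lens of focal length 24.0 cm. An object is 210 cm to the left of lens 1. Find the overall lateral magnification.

f₁ = −36.5 cm (diverging).
Lens 1: 1/d_i1 = 1/(-36.5) − 1/(210) = -0.03216, so d_i1 = -31.10 cm; m₁ = −d_i1/d_o1 = +0.1481.
d_o2 = 90.7 − (-31.10) = 121.8 cm.
Lens 2: 1/d_i2 = 1/(24.0) − 1/(121.8) = 0.03346, so d_i2 = 29.89 cm; m₂ = −d_i2/d_o2 = -0.2454.
m = m₁·m₂ = (+0.1481)(-0.2454) = -0.0363.

m = -0.0363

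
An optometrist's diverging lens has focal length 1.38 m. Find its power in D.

For a diverging lens, f = −1.38 m.
P = 1/f = 1/(-1.38 m) = -0.725 D.

P = -0.725 D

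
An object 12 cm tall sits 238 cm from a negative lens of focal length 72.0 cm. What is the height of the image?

For a negative lens, f = -72.0 cm.
1/d_i = 1/f − 1/d_o = 1/(-72.00) − 1/(238) = -0.01809, so d_i = -55.28 cm.
m = −d_i/d_o = +0.2323.
|h_i| = |m|·h_o = 0.2323 × 12 = 2.79 cm. The image is virtual, upright and reduced, on the same side as the object.

2.79 cm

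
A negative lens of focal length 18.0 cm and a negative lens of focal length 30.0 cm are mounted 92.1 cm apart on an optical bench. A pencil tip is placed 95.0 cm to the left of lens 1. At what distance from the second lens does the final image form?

Lens 1 is diverging, so f₁ = −18.0 cm.
Lens 1: 1/d_i1 = 1/f₁ − 1/d_o1 = 1/(-18.0) − 1/(95.0) = -0.06608, so d_i1 = -15.13 cm.
The intermediate image is 15.13 cm to the left of lens 1 (virtual), which is 92.1 − (-15.13) = 107.2 cm to the left of lens 2, so d_o2 = +107.2 cm.
Lens 2 is diverging, so f₂ = −30.0 cm.
Lens 2: 1/d_i2 = 1/f₂ − 1/d_o2 = 1/(-30.0) − 1/(107.2) = -0.04266, so d_i2 = -23.4 cm.
The final image is virtual, 23.4 cm to the left of lens 2 (overall magnification ≈ 0.035).

23.4 cm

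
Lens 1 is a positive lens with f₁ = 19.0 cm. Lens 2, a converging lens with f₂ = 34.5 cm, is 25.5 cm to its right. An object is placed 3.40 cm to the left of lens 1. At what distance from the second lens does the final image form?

210 cm

Lens 1: 1/d_i1 = 1/f₁ − 1/d_o1 = 1/(19.0) − 1/(3.40) = -0.2415, so d_i1 = -4.141 cm.
The intermediate image is 4.141 cm to the left of lens 1 (virtual), which is 25.5 − (-4.141) = 29.64 cm to the left of lens 2, so d_o2 = +29.64 cm.
Lens 2: 1/d_i2 = 1/f₂ − 1/d_o2 = 1/(34.5) − 1/(29.64) = -0.004753, so d_i2 = -210 cm.
The final image is virtual, 210 cm to the left of lens 2 (overall magnification ≈ 8.6).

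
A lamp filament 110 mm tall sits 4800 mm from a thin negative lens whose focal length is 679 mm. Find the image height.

For a negative lens, f = -679 mm.
1/d_i = 1/f − 1/d_o = 1/(-679.0) − 1/(4800) = -0.001681, so d_i = -594.9 mm.
m = −d_i/d_o = +0.1239.
|h_i| = |m|·h_o = 0.1239 × 110 = 13.6 mm. The image is virtual, upright and reduced, on the same side as the object.

13.6 mm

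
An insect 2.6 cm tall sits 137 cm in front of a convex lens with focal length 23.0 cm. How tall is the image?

1/d_i = 1/f − 1/d_o = 1/(23.00) − 1/(137) = 0.03618, so d_i = 27.64 cm.
m = −d_i/d_o = -0.2018.
|h_i| = |m|·h_o = 0.2018 × 2.6 = 0.525 cm. The image is real, inverted and reduced, on the far side of the lens.

0.525 cm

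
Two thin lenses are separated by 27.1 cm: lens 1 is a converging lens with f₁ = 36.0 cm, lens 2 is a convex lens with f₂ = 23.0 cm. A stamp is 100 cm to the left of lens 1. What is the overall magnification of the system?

Lens 1: 1/d_i1 = 1/(36.0) − 1/(100) = 0.01778, so d_i1 = 56.25 cm; m₁ = −d_i1/d_o1 = -0.5625.
d_o2 = 27.1 − (56.25) = -29.15 cm (virtual object).
Lens 2: 1/d_i2 = 1/(23.0) − 1/(-29.15) = 0.07778, so d_i2 = 12.86 cm; m₂ = −d_i2/d_o2 = +0.4410.
m = m₁·m₂ = (-0.5625)(+0.4410) = -0.248.

m = -0.248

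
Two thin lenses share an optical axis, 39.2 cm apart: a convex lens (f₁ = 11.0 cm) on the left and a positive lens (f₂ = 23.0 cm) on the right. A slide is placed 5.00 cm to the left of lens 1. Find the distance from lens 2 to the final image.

Lens 1: 1/d_i1 = 1/f₁ − 1/d_o1 = 1/(11.0) − 1/(5.00) = -0.1091, so d_i1 = -9.167 cm.
The intermediate image is 9.167 cm to the left of lens 1 (virtual), which is 39.2 − (-9.167) = 48.37 cm to the left of lens 2, so d_o2 = +48.37 cm.
Lens 2: 1/d_i2 = 1/f₂ − 1/d_o2 = 1/(23.0) − 1/(48.37) = 0.02280, so d_i2 = 43.9 cm.
The final image is real, 43.9 cm to the right of lens 2 (overall magnification ≈ -1.7).

43.9 cm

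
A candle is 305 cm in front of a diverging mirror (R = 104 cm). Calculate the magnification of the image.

m = +0.146

f = R/2 = 104/2 = 52.00 cm; for a diverging mirror, f = -52.00 cm.
1/d_i = 1/f − 1/d_o = 1/(-52.00) − 1/(305) = -0.02251, so d_i = -44.43 cm.
m = −d_i/d_o = −(-44.43)/(305) = +0.146.
The image is virtual, upright and reduced, behind the mirror.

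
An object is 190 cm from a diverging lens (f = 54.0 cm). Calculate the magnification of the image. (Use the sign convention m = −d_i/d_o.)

For a diverging lens, f = -54.0 cm.
1/d_i = 1/f − 1/d_o = 1/(-54.00) − 1/(190) = -0.02378, so d_i = -42.05 cm.
m = −d_i/d_o = −(-42.05)/(190) = +0.221.
The image is virtual, upright and reduced, on the same side as the object.

m = +0.221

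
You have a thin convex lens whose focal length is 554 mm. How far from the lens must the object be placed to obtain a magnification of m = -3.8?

m = −d_i/d_o ⇒ d_i = −m·d_o.
1/f = 1/d_o + 1/d_i = 1/d_o − 1/(m·d_o) = (1 − 1/m)/d_o, so d_o = f(1 − 1/m) = (554.0)(1 − 1/(-3.8)) = 700 mm.

700 mm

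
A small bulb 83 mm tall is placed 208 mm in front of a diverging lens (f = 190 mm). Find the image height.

For a diverging lens, f = -190 mm.
1/d_i = 1/f − 1/d_o = 1/(-190.0) − 1/(208) = -0.01007, so d_i = -99.30 mm.
m = −d_i/d_o = +0.4774.
|h_i| = |m|·h_o = 0.4774 × 83 = 39.6 mm. The image is virtual, upright and reduced, on the same side as the object.

39.6 mm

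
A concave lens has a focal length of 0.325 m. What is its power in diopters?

For a concave lens, f = −0.325 m.
P = 1/f = 1/(-0.325 m) = -3.08 D.

P = -3.08 D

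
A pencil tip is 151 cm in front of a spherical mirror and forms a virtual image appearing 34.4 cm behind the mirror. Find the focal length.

f = -44.5 cm (convex)

Virtual image ⇒ d_i = −34.4 cm.
1/f = 1/d_o + 1/d_i = 1/(151) + 1/(-34.4) = -0.02245, so f = -44.5 cm.
Since f is negative, the spherical mirror is convex.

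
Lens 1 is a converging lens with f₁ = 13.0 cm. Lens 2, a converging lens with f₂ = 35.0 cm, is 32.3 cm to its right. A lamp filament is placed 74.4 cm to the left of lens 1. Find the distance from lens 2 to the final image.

Lens 1: 1/d_i1 = 1/f₁ − 1/d_o1 = 1/(13.0) − 1/(74.4) = 0.06348, so d_i1 = 15.75 cm.
The intermediate image is 15.75 cm to the right of lens 1, which is 32.3 − (15.75) = 16.55 cm to the left of lens 2, so d_o2 = +16.55 cm.
Lens 2: 1/d_i2 = 1/f₂ − 1/d_o2 = 1/(35.0) − 1/(16.55) = -0.03185, so d_i2 = -31.4 cm.
The final image is virtual, 31.4 cm to the left of lens 2 (overall magnification ≈ -0.40).

31.4 cm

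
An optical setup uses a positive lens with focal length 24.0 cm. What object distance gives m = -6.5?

m = −d_i/d_o ⇒ d_i = −m·d_o.
1/f = 1/d_o + 1/d_i = 1/d_o − 1/(m·d_o) = (1 − 1/m)/d_o, so d_o = f(1 − 1/m) = (24.00)(1 − 1/(-6.5)) = 27.7 cm.

27.7 cm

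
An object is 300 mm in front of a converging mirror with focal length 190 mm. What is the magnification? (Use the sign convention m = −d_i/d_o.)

1/d_i = 1/f − 1/d_o = 1/(190.0) − 1/(300) = 0.001930, so d_i = 518.2 mm.
m = −d_i/d_o = −(518.2)/(300) = -1.73.
The image is real, inverted and enlarged, in front of the mirror.

m = -1.73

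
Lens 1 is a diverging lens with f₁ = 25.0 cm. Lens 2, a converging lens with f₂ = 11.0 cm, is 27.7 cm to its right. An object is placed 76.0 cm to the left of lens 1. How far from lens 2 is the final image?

Lens 1 is diverging, so f₁ = −25.0 cm.
Lens 1: 1/d_i1 = 1/f₁ − 1/d_o1 = 1/(-25.0) − 1/(76.0) = -0.05316, so d_i1 = -18.81 cm.
The intermediate image is 18.81 cm to the left of lens 1 (virtual), which is 27.7 − (-18.81) = 46.51 cm to the left of lens 2, so d_o2 = +46.51 cm.
Lens 2: 1/d_i2 = 1/f₂ − 1/d_o2 = 1/(11.0) − 1/(46.51) = 0.06941, so d_i2 = 14.4 cm.
The final image is real, 14.4 cm to the right of lens 2 (overall magnification ≈ -0.077).

14.4 cm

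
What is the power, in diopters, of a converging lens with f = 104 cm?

f = 104 cm = 1.04 m.
P = 1/f = 1/(1.04 m) = +0.962 D.

P = +0.962 D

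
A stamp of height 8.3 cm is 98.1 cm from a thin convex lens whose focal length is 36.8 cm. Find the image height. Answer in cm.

4.98 cm

1/d_i = 1/f − 1/d_o = 1/(36.80) − 1/(98.1) = 0.01698, so d_i = 58.89 cm.
m = −d_i/d_o = -0.6003.
|h_i| = |m|·h_o = 0.6003 × 8.3 = 4.98 cm. The image is real, inverted and reduced, on the far side of the lens.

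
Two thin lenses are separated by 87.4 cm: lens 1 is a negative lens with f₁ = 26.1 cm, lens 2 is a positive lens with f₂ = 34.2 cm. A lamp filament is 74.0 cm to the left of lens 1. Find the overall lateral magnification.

m = -0.123

f₁ = −26.1 cm (diverging).
Lens 1: 1/d_i1 = 1/(-26.1) − 1/(74.0) = -0.05183, so d_i1 = -19.29 cm; m₁ = −d_i1/d_o1 = +0.2607.
d_o2 = 87.4 − (-19.29) = 106.7 cm.
Lens 2: 1/d_i2 = 1/(34.2) − 1/(106.7) = 0.01987, so d_i2 = 50.33 cm; m₂ = −d_i2/d_o2 = -0.4717.
m = m₁·m₂ = (+0.2607)(-0.4717) = -0.123.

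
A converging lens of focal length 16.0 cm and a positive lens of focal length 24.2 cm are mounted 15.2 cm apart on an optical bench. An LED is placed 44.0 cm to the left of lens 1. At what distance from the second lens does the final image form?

7.05 cm

Lens 1: 1/d_i1 = 1/f₁ − 1/d_o1 = 1/(16.0) − 1/(44.0) = 0.03977, so d_i1 = 25.14 cm.
The intermediate image is 25.14 cm to the right of lens 1, which lies 9.940 cm to the right of lens 2 — a virtual object — so d_o2 = −9.940 cm.
Lens 2: 1/d_i2 = 1/f₂ − 1/d_o2 = 1/(24.2) − 1/(-9.940) = 0.1419, so d_i2 = 7.05 cm.
The final image is real, 7.05 cm to the right of lens 2 (overall magnification ≈ -0.41).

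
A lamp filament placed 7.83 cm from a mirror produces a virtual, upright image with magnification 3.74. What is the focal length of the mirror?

m = −d_i/d_o ⇒ d_i = −m·d_o = −(+3.74)·(7.83) = -29.28 cm.
1/f = 1/d_o + 1/d_i = 1/(7.83) + 1/(-29.28) = 0.09356, so f = 10.7 cm.
Since f is positive, the mirror is concave.

f = 10.7 cm (concave)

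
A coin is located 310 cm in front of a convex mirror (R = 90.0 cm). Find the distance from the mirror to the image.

f = R/2 = 90.0/2 = 45.00 cm; for a convex mirror, f = -45.00 cm.
Mirror equation: 1/s_i = 1/f − 1/s_o = 1/(-45.00) − 1/(310) = -0.02222 − 0.003226 = -0.02545, so s_i = -39.3 cm.
The image is virtual, upright and reduced, behind the mirror.

39.3 cm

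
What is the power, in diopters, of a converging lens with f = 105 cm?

P = +0.952 D

f = 105 cm = 1.05 m.
P = 1/f = 1/(1.05 m) = +0.952 D.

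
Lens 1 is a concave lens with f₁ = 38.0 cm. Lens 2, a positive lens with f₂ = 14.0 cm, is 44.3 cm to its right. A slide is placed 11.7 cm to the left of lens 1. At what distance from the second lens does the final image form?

Lens 1 is diverging, so f₁ = −38.0 cm.
Lens 1: 1/d_i1 = 1/f₁ − 1/d_o1 = 1/(-38.0) − 1/(11.7) = -0.1118, so d_i1 = -8.946 cm.
The intermediate image is 8.946 cm to the left of lens 1 (virtual), which is 44.3 − (-8.946) = 53.25 cm to the left of lens 2, so d_o2 = +53.25 cm.
Lens 2: 1/d_i2 = 1/f₂ − 1/d_o2 = 1/(14.0) − 1/(53.25) = 0.05265, so d_i2 = 19.0 cm.
The final image is real, 19.0 cm to the right of lens 2 (overall magnification ≈ -0.27).

19.0 cm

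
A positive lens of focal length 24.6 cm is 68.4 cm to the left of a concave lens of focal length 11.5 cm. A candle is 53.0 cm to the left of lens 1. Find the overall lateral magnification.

m = -0.293

Lens 1: 1/d_i1 = 1/(24.6) − 1/(53.0) = 0.02178, so d_i1 = 45.91 cm; m₁ = −d_i1/d_o1 = -0.8662.
d_o2 = 68.4 − (45.91) = 22.49 cm.
f₂ = −11.5 cm (diverging).
Lens 2: 1/d_i2 = 1/(-11.5) − 1/(22.49) = -0.1314, so d_i2 = -7.609 cm; m₂ = −d_i2/d_o2 = +0.3383.
m = m₁·m₂ = (-0.8662)(+0.3383) = -0.293.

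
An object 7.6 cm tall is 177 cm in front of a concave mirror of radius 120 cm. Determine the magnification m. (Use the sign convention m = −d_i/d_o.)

f = R/2 = 120/2 = 60.00 cm.
1/d_i = 1/f − 1/d_o = 1/(60.00) − 1/(177) = 0.01102, so d_i = 90.77 cm.
m = −d_i/d_o = −(90.77)/(177) = -0.513.
The image is real, inverted and reduced, in front of the mirror.

m = -0.513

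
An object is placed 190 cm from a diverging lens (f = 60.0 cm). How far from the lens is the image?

45.6 cm

For a diverging lens, f = -60.0 cm.
Thin-lens equation: 1/s_i = 1/f − 1/s_o = 1/(-60.00) − 1/(190) = -0.01667 − 0.005263 = -0.02193, so s_i = -45.6 cm.
The image is virtual, upright and reduced, on the same side as the object.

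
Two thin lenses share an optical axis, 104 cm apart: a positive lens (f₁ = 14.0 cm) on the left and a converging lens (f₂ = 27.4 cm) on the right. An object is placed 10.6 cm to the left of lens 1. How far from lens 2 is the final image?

33.6 cm

Lens 1: 1/d_i1 = 1/f₁ − 1/d_o1 = 1/(14.0) − 1/(10.6) = -0.02291, so d_i1 = -43.65 cm.
The intermediate image is 43.65 cm to the left of lens 1 (virtual), which is 104 − (-43.65) = 147.7 cm to the left of lens 2, so d_o2 = +147.7 cm.
Lens 2: 1/d_i2 = 1/f₂ − 1/d_o2 = 1/(27.4) − 1/(147.7) = 0.02973, so d_i2 = 33.6 cm.
The final image is real, 33.6 cm to the right of lens 2 (overall magnification ≈ -0.94).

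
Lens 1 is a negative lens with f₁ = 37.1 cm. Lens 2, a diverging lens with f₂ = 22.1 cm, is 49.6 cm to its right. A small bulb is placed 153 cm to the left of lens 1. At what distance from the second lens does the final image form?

Lens 1 is diverging, so f₁ = −37.1 cm.
Lens 1: 1/d_i1 = 1/f₁ − 1/d_o1 = 1/(-37.1) − 1/(153) = -0.03349, so d_i1 = -29.86 cm.
The intermediate image is 29.86 cm to the left of lens 1 (virtual), which is 49.6 − (-29.86) = 79.46 cm to the left of lens 2, so d_o2 = +79.46 cm.
Lens 2 is diverging, so f₂ = −22.1 cm.
Lens 2: 1/d_i2 = 1/f₂ − 1/d_o2 = 1/(-22.1) − 1/(79.46) = -0.05783, so d_i2 = -17.3 cm.
The final image is virtual, 17.3 cm to the left of lens 2 (overall magnification ≈ 0.042).

17.3 cm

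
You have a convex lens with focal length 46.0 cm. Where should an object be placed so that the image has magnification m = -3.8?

m = −d_i/d_o ⇒ d_i = −m·d_o.
1/f = 1/d_o + 1/d_i = 1/d_o − 1/(m·d_o) = (1 − 1/m)/d_o, so d_o = f(1 − 1/m) = (46.00)(1 − 1/(-3.8)) = 58.1 cm.

58.1 cm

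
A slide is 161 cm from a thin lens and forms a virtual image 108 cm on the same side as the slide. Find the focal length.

Virtual image ⇒ d_i = −108 cm.
1/f = 1/d_o + 1/d_i = 1/(161) + 1/(-108) = -0.003048, so f = -328 cm.
Since f is negative, the thin lens is diverging.

f = -328 cm (diverging)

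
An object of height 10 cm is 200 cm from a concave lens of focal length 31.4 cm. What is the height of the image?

For a concave lens, f = -31.4 cm.
1/d_i = 1/f − 1/d_o = 1/(-31.40) − 1/(200) = -0.03685, so d_i = -27.14 cm.
m = −d_i/d_o = +0.1357.
|h_i| = |m|·h_o = 0.1357 × 10 = 1.36 cm. The image is virtual, upright and reduced, on the same side as the object.

1.36 cm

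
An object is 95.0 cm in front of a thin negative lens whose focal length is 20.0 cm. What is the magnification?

For a negative lens, f = -20.0 cm.
1/d_i = 1/f − 1/d_o = 1/(-20.00) − 1/(95.0) = -0.06053, so d_i = -16.52 cm.
m = −d_i/d_o = −(-16.52)/(95.0) = +0.174.
The image is virtual, upright and reduced, on the same side as the object.

m = +0.174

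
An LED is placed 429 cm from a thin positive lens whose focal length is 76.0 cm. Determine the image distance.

92.4 cm

Lens equation: 1/q = 1/f − 1/p = 1/(76.00) − 1/(429) = 0.01316 − 0.002331 = 0.01083, so q = 92.4 cm.
The image is real, inverted and reduced, on the far side of the lens.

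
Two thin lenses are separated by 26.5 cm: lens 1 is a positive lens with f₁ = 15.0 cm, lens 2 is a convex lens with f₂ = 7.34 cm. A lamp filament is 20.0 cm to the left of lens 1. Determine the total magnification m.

Lens 1: 1/d_i1 = 1/(15.0) − 1/(20.0) = 0.01667, so d_i1 = 60.00 cm; m₁ = −d_i1/d_o1 = -3.000.
d_o2 = 26.5 − (60.00) = -33.50 cm (virtual object).
Lens 2: 1/d_i2 = 1/(7.34) − 1/(-33.50) = 0.1661, so d_i2 = 6.021 cm; m₂ = −d_i2/d_o2 = +0.1797.
m = m₁·m₂ = (-3.000)(+0.1797) = -0.539.

m = -0.539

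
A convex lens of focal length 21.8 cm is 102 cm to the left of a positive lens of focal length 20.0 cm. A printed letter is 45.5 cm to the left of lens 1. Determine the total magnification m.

m = +0.458

Lens 1: 1/d_i1 = 1/(21.8) − 1/(45.5) = 0.02389, so d_i1 = 41.85 cm; m₁ = −d_i1/d_o1 = -0.9198.
d_o2 = 102 − (41.85) = 60.15 cm.
Lens 2: 1/d_i2 = 1/(20.0) − 1/(60.15) = 0.03337, so d_i2 = 29.96 cm; m₂ = −d_i2/d_o2 = -0.4981.
m = m₁·m₂ = (-0.9198)(-0.4981) = +0.458.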